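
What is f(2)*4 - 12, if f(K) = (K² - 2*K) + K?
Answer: -4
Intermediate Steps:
f(K) = K² - K
f(2)*4 - 12 = (2*(-1 + 2))*4 - 12 = (2*1)*4 - 12 = 2*4 - 12 = 8 - 12 = -4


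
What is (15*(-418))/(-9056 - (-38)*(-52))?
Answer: 3135/5516 ≈ 0.56835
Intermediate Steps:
(15*(-418))/(-9056 - (-38)*(-52)) = -6270/(-9056 - 1*1976) = -6270/(-9056 - 1976) = -6270/(-11032) = -6270*(-1/11032) = 3135/5516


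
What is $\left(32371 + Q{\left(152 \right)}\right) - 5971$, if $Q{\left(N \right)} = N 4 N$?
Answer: $118816$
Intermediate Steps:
$Q{\left(N \right)} = 4 N^{2}$ ($Q{\left(N \right)} = 4 N N = 4 N^{2}$)
$\left(32371 + Q{\left(152 \right)}\right) - 5971 = \left(32371 + 4 \cdot 152^{2}\right) - 5971 = \left(32371 + 4 \cdot 23104\right) - 5971 = \left(32371 + 92416\right) - 5971 = 124787 - 5971 = 118816$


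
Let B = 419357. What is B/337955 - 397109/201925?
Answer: -9905261974/13648312675 ≈ -0.72575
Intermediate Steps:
B/337955 - 397109/201925 = 419357/337955 - 397109/201925 = -9905261974/13648312675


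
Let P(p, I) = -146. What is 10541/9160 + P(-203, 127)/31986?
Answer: 167913533/146495880 ≈ 1.1462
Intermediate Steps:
10541/9160 + P(-203, 127)/31986 = 10541/9160 - 146/31986 = 10541*(1/9160) - 146*1/31986 = 10541/9160 - 73/15993 = 167913533/146495880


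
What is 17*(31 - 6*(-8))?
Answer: 1343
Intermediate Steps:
17*(31 - 6*(-8)) = 17*(31 + 48) = 17*79 = 1343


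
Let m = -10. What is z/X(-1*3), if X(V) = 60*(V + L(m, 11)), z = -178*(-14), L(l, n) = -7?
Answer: -623/150 ≈ -4.1533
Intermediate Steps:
z = 2492
X(V) = -420 + 60*V (X(V) = 60*(V - 7) = 60*(-7 + V) = -420 + 60*V)
z/X(-1*3) = 2492/(-420 + 60*(-1*3)) = 2492/(-420 + 60*(-3)) = 2492/(-420 - 180) = 2492/(-600) = 2492*(-1/600) = -623/150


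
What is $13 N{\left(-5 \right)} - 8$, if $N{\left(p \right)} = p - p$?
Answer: $-8$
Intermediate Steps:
$N{\left(p \right)} = 0$
$13 N{\left(-5 \right)} - 8 = 13 \cdot 0 - 8 = 0 - 8 = -8$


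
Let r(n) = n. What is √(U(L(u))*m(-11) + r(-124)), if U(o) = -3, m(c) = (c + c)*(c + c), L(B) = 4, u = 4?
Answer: 2*I*√394 ≈ 39.699*I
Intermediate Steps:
m(c) = 4*c² (m(c) = (2*c)*(2*c) = 4*c²)
√(U(L(u))*m(-11) + r(-124)) = √(-12*(-11)² - 124) = √(-12*121 - 124) = √(-3*484 - 124) = √(-1452 - 124) = √(-1576) = 2*I*√394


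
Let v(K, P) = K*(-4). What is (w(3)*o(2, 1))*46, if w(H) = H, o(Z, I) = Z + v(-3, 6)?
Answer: 1932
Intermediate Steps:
v(K, P) = -4*K
o(Z, I) = 12 + Z (o(Z, I) = Z - 4*(-3) = Z + 12 = 12 + Z)
(w(3)*o(2, 1))*46 = (3*(12 + 2))*46 = (3*14)*46 = 42*46 = 1932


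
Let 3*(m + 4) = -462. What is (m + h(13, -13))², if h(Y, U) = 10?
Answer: 21904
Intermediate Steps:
m = -158 (m = -4 + (⅓)*(-462) = -4 - 154 = -158)
(m + h(13, -13))² = (-158 + 10)² = (-148)² = 21904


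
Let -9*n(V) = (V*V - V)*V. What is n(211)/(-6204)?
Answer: 1558235/9306 ≈ 167.44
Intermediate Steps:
n(V) = -V*(V**2 - V)/9 (n(V) = -(V*V - V)*V/9 = -(V**2 - V)*V/9 = -V*(V**2 - V)/9)
n(211)/(-6204) = ((1/9)*211**2*(1 - 1*211))/(-6204) = ((1/9)*44521*(1 - 211))*(-1/6204) = ((1/9)*44521*(-210))*(-1/6204) = -3116470/3*(-1/6204) = 1558235/9306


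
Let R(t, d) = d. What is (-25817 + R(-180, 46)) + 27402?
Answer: 1631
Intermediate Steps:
(-25817 + R(-180, 46)) + 27402 = (-25817 + 46) + 27402 = -25771 + 27402 = 1631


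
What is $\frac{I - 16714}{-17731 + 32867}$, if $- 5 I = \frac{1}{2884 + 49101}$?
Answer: $- \frac{4344386451}{3934224800} \approx -1.1043$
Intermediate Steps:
$I = - \frac{1}{259925}$ ($I = - \frac{1}{5 \left(2884 + 49101\right)} = - \frac{1}{5 \cdot 51985} = \left(- \frac{1}{5}\right) \frac{1}{51985} = - \frac{1}{259925} \approx -3.8473 \cdot 10^{-6}$)
$\frac{I - 16714}{-17731 + 32867} = \frac{- \frac{1}{259925} - 16714}{-17731 + 32867} = - \frac{4344386451}{259925 \cdot 15136} = \left(- \frac{4344386451}{259925}\right) \frac{1}{15136} = - \frac{4344386451}{3934224800}$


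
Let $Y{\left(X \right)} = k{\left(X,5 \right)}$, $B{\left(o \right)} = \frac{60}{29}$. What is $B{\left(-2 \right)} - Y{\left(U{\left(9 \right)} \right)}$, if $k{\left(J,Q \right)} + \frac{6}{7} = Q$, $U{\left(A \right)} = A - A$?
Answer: $- \frac{421}{203} \approx -2.0739$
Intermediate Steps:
$B{\left(o \right)} = \frac{60}{29}$ ($B{\left(o \right)} = 60 \cdot \frac{1}{29} = \frac{60}{29}$)
$U{\left(A \right)} = 0$
$k{\left(J,Q \right)} = - \frac{6}{7} + Q$
$Y{\left(X \right)} = \frac{29}{7}$ ($Y{\left(X \right)} = - \frac{6}{7} + 5 = \frac{29}{7}$)
$B{\left(-2 \right)} - Y{\left(U{\left(9 \right)} \right)} = \frac{60}{29} - \frac{29}{7} = - \frac{421}{203}$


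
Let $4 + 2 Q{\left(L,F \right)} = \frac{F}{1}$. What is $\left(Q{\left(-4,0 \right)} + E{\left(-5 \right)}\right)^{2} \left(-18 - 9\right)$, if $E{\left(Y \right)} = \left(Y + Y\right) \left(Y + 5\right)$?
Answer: $-108$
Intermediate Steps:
$Q{\left(L,F \right)} = -2 + \frac{F}{2}$ ($Q{\left(L,F \right)} = -2 + \frac{F 1^{-1}}{2} = -2 + \frac{F 1}{2} = -2 + \frac{F}{2}$)
$E{\left(Y \right)} = 2 Y \left(5 + Y\right)$
$\left(Q{\left(-4,0 \right)} + E{\left(-5 \right)}\right)^{2} \left(-18 - 9\right) = \left(\left(-2 + \frac{1}{2} \cdot 0\right) + 2 \left(-5\right) \left(5 - 5\right)\right)^{2} \left(-18 - 9\right) = \left(\left(-2 + 0\right) + 2 \left(-5\right) 0\right)^{2} \left(-27\right) = \left(-2 + 0\right)^{2} \left(-27\right) = \left(-2\right)^{2} \left(-27\right) = 4 \left(-27\right) = -108$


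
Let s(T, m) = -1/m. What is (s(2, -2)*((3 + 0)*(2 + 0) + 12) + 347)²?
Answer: 126736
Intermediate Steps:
(s(2, -2)*((3 + 0)*(2 + 0) + 12) + 347)² = ((-1/(-2))*((3 + 0)*(2 + 0) + 12) + 347)² = ((-1*(-½))*(3*2 + 12) + 347)² = ((6 + 12)/2 + 347)² = ((½)*18 + 347)² = (9 + 347)² = 356² = 126736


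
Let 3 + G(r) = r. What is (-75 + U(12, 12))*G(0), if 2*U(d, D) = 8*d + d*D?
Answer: -135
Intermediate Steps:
U(d, D) = 4*d + D*d/2 (U(d, D) = (8*d + d*D)/2 = (8*d + D*d)/2 = 4*d + D*d/2)
G(r) = -3 + r
(-75 + U(12, 12))*G(0) = (-75 + (½)*12*(8 + 12))*(-3 + 0) = (-75 + (½)*12*20)*(-3) = (-75 + 120)*(-3) = 45*(-3) = -135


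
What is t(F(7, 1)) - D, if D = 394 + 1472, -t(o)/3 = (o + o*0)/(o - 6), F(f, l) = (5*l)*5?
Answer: -35529/19 ≈ -1869.9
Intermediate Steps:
F(f, l) = 25*l
t(o) = -3*o/(-6 + o) (t(o) = -3*(o + o*0)/(o - 6) = -3*(o + 0)/(-6 + o) = -3*o/(-6 + o))
D = 1866
t(F(7, 1)) - D = -3*25*1/(-6 + 25*1) - 1*1866 = -3*25/(-6 + 25) - 1866 = -3*25/19 - 1866 = -3*25*1/19 - 1866 = -75/19 - 1866 = -35529/19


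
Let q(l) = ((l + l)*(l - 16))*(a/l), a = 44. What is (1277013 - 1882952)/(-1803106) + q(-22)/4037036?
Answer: 610041992585/1819800958454 ≈ 0.33522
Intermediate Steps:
q(l) = -1408 + 88*l (q(l) = ((l + l)*(l - 16))*(44/l) = ((2*l)*(-16 + l))*(44/l) = (2*l*(-16 + l))*(44/l) = -1408 + 88*l)
(1277013 - 1882952)/(-1803106) + q(-22)/4037036 = (1277013 - 1882952)/(-1803106) + (-1408 + 88*(-22))/4037036 = -605939*(-1/1803106) + (-1408 - 1936)*(1/4037036) = 605939/1803106 - 3344*1/4037036 = 605939/1803106 - 836/1009259 = 610041992585/1819800958454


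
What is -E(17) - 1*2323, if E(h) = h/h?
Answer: -2324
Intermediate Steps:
E(h) = 1
-E(17) - 1*2323 = -1*1 - 1*2323 = -1 - 2323 = -2324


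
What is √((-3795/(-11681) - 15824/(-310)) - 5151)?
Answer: 2*I*√4179286230890485/1810555 ≈ 71.412*I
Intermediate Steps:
√((-3795/(-11681) - 15824/(-310)) - 5151) = √((-3795*(-1/11681) - 15824*(-1/310)) - 5151) = √((3795/11681 + 7912/155) - 5151) = √(93008297/1810555 - 5151) = √(-9233160508/1810555) = 2*I*√4179286230890485/1810555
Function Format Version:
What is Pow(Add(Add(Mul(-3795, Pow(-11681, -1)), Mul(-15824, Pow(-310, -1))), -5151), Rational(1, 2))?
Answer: Mul(Rational(2, 1810555), I, Pow(4179286230890485, Rational(1, 2))) ≈ Mul(71.412, I)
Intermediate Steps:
Pow(Add(Add(Mul(-3795, Pow(-11681, -1)), Mul(-15824, Pow(-310, -1))), -5151), Rational(1, 2)) = Pow(Add(Add(Mul(-3795, Rational(-1, 11681)), Mul(-15824, Rational(-1, 310))), -5151), Rational(1, 2)) = Pow(Add(Add(Rational(3795, 11681), Rational(7912, 155)), -5151), Rational(1, 2)) = Pow(Add(Rational(93008297, 1810555), -5151), Rational(1, 2)) = Pow(Rational(-9233160508, 1810555), Rational(1, 2)) = Mul(Rational(2, 1810555), I, Pow(4179286230890485, Rational(1, 2)))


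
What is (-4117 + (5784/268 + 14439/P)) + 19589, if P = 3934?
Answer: 4084734793/263578 ≈ 15497.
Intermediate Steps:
(-4117 + (5784/268 + 14439/P)) + 19589 = (-4117 + (5784/268 + 14439/3934)) + 19589 = (-4117 + (5784*(1/268) + 14439*(1/3934))) + 19589 = (-4117 + (1446/67 + 14439/3934)) + 19589 = (-4117 + 6655977/263578) + 19589 = -1078494649/263578 + 19589 = 4084734793/263578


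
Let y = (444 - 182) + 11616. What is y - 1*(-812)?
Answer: 12690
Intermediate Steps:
y = 11878 (y = 262 + 11616 = 11878)
y - 1*(-812) = 11878 - 1*(-812) = 11878 + 812 = 12690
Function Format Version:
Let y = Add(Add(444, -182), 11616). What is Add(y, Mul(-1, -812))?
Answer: 12690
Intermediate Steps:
y = 11878 (y = Add(262, 11616) = 11878)
Add(y, Mul(-1, -812)) = Add(11878, Mul(-1, -812)) = Add(11878, 812) = 12690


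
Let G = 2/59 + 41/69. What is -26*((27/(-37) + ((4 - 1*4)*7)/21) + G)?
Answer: 398008/150627 ≈ 2.6423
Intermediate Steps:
G = 2557/4071 (G = 2*(1/59) + 41*(1/69) = 2/59 + 41/69 = 2557/4071 ≈ 0.62810)
-26*((27/(-37) + ((4 - 1*4)*7)/21) + G) = -26*((27/(-37) + ((4 - 1*4)*7)/21) + 2557/4071) = -26*((27*(-1/37) + ((4 - 4)*7)*(1/21)) + 2557/4071) = -26*((-27/37 + (0*7)*(1/21)) + 2557/4071) = -26*((-27/37 + 0*(1/21)) + 2557/4071) = -26*((-27/37 + 0) + 2557/4071) = -26*(-27/37 + 2557/4071) = -26*(-15308/150627) = 398008/150627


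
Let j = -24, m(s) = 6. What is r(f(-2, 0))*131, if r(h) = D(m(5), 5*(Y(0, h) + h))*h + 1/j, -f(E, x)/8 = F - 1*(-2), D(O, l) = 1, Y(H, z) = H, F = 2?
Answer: -100739/24 ≈ -4197.5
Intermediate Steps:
f(E, x) = -32 (f(E, x) = -8*(2 - 1*(-2)) = -8*(2 + 2) = -8*4 = -32)
r(h) = -1/24 + h (r(h) = 1*h + 1/(-24) = h - 1/24 = -1/24 + h)
r(f(-2, 0))*131 = (-1/24 - 32)*131 = -769/24*131 = -100739/24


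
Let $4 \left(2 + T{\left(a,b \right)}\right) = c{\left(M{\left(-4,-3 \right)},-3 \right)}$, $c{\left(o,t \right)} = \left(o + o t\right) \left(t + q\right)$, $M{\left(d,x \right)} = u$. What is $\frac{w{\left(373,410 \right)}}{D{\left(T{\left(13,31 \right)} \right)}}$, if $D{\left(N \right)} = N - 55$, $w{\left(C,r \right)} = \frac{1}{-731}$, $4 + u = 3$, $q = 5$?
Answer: $\frac{1}{40936} \approx 2.4428 \cdot 10^{-5}$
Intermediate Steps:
$u = -1$ ($u = -4 + 3 = -1$)
$M{\left(d,x \right)} = -1$
$w{\left(C,r \right)} = - \frac{1}{731}$
$c{\left(o,t \right)} = \left(5 + t\right) \left(o + o t\right)$ ($c{\left(o,t \right)} = \left(o + o t\right) \left(t + 5\right) = \left(o + o t\right) \left(5 + t\right) = \left(5 + t\right) \left(o + o t\right)$)
$T{\left(a,b \right)} = -1$ ($T{\left(a,b \right)} = -2 + \frac{\left(-1\right) \left(5 + \left(-3\right)^{2} + 6 \left(-3\right)\right)}{4} = -2 + \frac{\left(-1\right) \left(5 + 9 - 18\right)}{4} = -2 + \frac{\left(-1\right) \left(-4\right)}{4} = -2 + \frac{1}{4} \cdot 4 = -2 + 1 = -1$)
$D{\left(N \right)} = -55 + N$
$\frac{w{\left(373,410 \right)}}{D{\left(T{\left(13,31 \right)} \right)}} = - \frac{1}{731 \left(-55 - 1\right)} = - \frac{1}{731 \left(-56\right)} = \left(- \frac{1}{731}\right) \left(- \frac{1}{56}\right) = \frac{1}{40936}$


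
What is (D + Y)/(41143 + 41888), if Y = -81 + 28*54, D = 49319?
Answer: 50750/83031 ≈ 0.61122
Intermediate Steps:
Y = 1431 (Y = -81 + 1512 = 1431)
(D + Y)/(41143 + 41888) = (49319 + 1431)/(41143 + 41888) = 50750/83031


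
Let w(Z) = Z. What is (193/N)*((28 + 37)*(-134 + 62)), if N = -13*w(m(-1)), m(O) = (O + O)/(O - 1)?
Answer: 69480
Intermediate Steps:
m(O) = 2*O/(-1 + O) (m(O) = (2*O)/(-1 + O) = 2*O/(-1 + O))
N = -13 (N = -26*(-1)/(-1 - 1) = -26*(-1)/(-2) = -26*(-1)*(-1)/2 = -13*1 = -13)
(193/N)*((28 + 37)*(-134 + 62)) = (193/(-13))*((28 + 37)*(-134 + 62)) = (193*(-1/13))*(65*(-72)) = -193/13*(-4680) = 69480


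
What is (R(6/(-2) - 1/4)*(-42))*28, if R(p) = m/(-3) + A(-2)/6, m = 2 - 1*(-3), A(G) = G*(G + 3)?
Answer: 2352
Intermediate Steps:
A(G) = G*(3 + G)
m = 5 (m = 2 + 3 = 5)
R(p) = -2 (R(p) = 5/(-3) - 2*(3 - 2)/6 = 5*(-⅓) - 2*1*(⅙) = -5/3 - 2*⅙ = -5/3 - ⅓ = -2)
(R(6/(-2) - 1/4)*(-42))*28 = -2*(-42)*28 = 84*28 = 2352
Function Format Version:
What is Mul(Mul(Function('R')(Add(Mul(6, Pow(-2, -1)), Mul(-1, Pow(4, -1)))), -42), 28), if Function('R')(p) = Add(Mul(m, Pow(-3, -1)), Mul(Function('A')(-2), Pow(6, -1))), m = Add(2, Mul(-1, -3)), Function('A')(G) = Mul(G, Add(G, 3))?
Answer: 2352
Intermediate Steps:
Function('A')(G) = Mul(G, Add(3, G))
m = 5 (m = Add(2, 3) = 5)
Function('R')(p) = -2 (Function('R')(p) = Add(Mul(5, Pow(-3, -1)), Mul(Mul(-2, Add(3, -2)), Pow(6, -1))) = Add(Mul(5, Rational(-1, 3)), Mul(Mul(-2, 1), Rational(1, 6))) = Add(Rational(-5, 3), Mul(-2, Rational(1, 6))) = Add(Rational(-5, 3), Rational(-1, 3)) = -2)
Mul(Mul(Function('R')(Add(Mul(6, Pow(-2, -1)), Mul(-1, Pow(4, -1)))), -42), 28) = Mul(Mul(-2, -42), 28) = Mul(84, 28) = 2352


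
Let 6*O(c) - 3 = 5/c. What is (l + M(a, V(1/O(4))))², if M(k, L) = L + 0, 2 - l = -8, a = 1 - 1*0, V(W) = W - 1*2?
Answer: 25600/289 ≈ 88.581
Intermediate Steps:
O(c) = ½ + 5/(6*c) (O(c) = ½ + (5/c)/6 = ½ + 5/(6*c))
V(W) = -2 + W (V(W) = W - 2 = -2 + W)
a = 1 (a = 1 + 0 = 1)
l = 10 (l = 2 - 1*(-8) = 2 + 8 = 10)
M(k, L) = L
(l + M(a, V(1/O(4))))² = (10 + (-2 + 1/((⅙)*(5 + 3*4)/4)))² = (10 + (-2 + 1/((⅙)*(¼)*(5 + 12))))² = (10 + (-2 + 1/((⅙)*(¼)*17)))² = (10 + (-2 + 1/(17/24)))² = (10 + (-2 + 24/17))² = (10 - 10/17)² = (160/17)² = 25600/289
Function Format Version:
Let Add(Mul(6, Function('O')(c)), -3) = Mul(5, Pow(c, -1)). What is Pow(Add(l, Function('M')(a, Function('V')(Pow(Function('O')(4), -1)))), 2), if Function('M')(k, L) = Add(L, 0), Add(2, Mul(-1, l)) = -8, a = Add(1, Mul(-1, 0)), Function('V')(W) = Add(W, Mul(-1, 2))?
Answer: Rational(25600, 289) ≈ 88.581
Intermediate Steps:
Function('O')(c) = Add(Rational(1, 2), Mul(Rational(5, 6), Pow(c, -1))) (Function('O')(c) = Add(Rational(1, 2), Mul(Rational(1, 6), Mul(5, Pow(c, -1)))) = Add(Rational(1, 2), Mul(Rational(5, 6), Pow(c, -1))))
Function('V')(W) = Add(-2, W) (Function('V')(W) = Add(W, -2) = Add(-2, W))
a = 1 (a = Add(1, 0) = 1)
l = 10 (l = Add(2, Mul(-1, -8)) = Add(2, 8) = 10)
Function('M')(k, L) = L
Pow(Add(l, Function('M')(a, Function('V')(Pow(Function('O')(4), -1)))), 2) = Pow(Add(10, Add(-2, Pow(Mul(Rational(1, 6), Pow(4, -1), Add(5, Mul(3, 4))), -1))), 2) = Pow(Add(10, Add(-2, Pow(Mul(Rational(1, 6), Rational(1, 4), Add(5, 12)), -1))), 2) = Pow(Add(10, Add(-2, Pow(Mul(Rational(1, 6), Rational(1, 4), 17), -1))), 2) = Pow(Add(10, Add(-2, Pow(Rational(17, 24), -1))), 2) = Pow(Add(10, Add(-2, Rational(24, 17))), 2) = Pow(Add(10, Rational(-10, 17)), 2) = Pow(Rational(160, 17), 2) = Rational(25600, 289)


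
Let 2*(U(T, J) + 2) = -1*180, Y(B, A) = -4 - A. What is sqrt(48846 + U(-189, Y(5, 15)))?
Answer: sqrt(48754) ≈ 220.80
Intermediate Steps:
U(T, J) = -92 (U(T, J) = -2 + (-1*180)/2 = -2 + (1/2)*(-180) = -2 - 90 = -92)
sqrt(48846 + U(-189, Y(5, 15))) = sqrt(48846 - 92) = sqrt(48754)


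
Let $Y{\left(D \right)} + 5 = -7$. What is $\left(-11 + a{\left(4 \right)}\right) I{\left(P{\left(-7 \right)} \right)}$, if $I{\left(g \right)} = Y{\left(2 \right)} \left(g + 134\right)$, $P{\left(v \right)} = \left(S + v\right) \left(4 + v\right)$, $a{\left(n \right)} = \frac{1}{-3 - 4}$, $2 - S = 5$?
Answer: $\frac{153504}{7} \approx 21929.0$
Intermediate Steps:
$S = -3$ ($S = 2 - 5 = -3$)
$Y{\left(D \right)} = -12$ ($Y{\left(D \right)} = -5 - 7 = -12$)
$a{\left(n \right)} = - \frac{1}{7}$ ($a{\left(n \right)} = \frac{1}{-7} = - \frac{1}{7}$)
$P{\left(v \right)} = \left(-3 + v\right) \left(4 + v\right)$
$I{\left(g \right)} = -1608 - 12 g$ ($I{\left(g \right)} = - 12 \left(g + 134\right) = - 12 \left(134 + g\right) = -1608 - 12 g$)
$\left(-11 + a{\left(4 \right)}\right) I{\left(P{\left(-7 \right)} \right)} = \left(-11 - \frac{1}{7}\right) \left(-1608 - 12 \left(-12 - 7 + \left(-7\right)^{2}\right)\right) = - \frac{78 \left(-1608 - 12 \left(-12 - 7 + 49\right)\right)}{7} = - \frac{78 \left(-1608 - 360\right)}{7} = \left(- \frac{78}{7}\right) \left(-1968\right) = \frac{153504}{7}$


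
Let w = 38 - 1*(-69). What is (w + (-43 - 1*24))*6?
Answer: 240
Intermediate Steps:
w = 107 (w = 38 + 69 = 107)
(w + (-43 - 1*24))*6 = (107 + (-43 - 1*24))*6 = (107 + (-43 - 24))*6 = (107 - 67)*6 = 40*6 = 240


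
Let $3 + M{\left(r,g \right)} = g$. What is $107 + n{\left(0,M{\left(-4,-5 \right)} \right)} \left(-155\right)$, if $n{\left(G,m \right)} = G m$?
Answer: $107$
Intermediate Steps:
$M{\left(r,g \right)} = -3 + g$
$107 + n{\left(0,M{\left(-4,-5 \right)} \right)} \left(-155\right) = 107 + 0 \left(-3 - 5\right) \left(-155\right) = 107 + 0 \left(-8\right) \left(-155\right) = 107 + 0 \left(-155\right) = 107 + 0 = 107$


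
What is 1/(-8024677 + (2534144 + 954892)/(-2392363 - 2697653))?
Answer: -424168/3403811484489 ≈ -1.2462e-7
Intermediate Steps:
1/(-8024677 + (2534144 + 954892)/(-2392363 - 2697653)) = 1/(-8024677 + 3489036/(-5090016)) = 1/(-8024677 + 3489036*(-1/5090016)) = 1/(-8024677 - 290753/424168) = 1/(-3403811484489/424168) = -424168/3403811484489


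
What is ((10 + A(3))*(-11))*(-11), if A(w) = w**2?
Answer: 2299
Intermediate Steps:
((10 + A(3))*(-11))*(-11) = ((10 + 3**2)*(-11))*(-11) = ((10 + 9)*(-11))*(-11) = (19*(-11))*(-11) = -209*(-11) = 2299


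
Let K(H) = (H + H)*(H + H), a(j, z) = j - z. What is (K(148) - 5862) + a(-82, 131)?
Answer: 81541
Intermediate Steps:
K(H) = 4*H² (K(H) = (2*H)*(2*H) = 4*H²)
(K(148) - 5862) + a(-82, 131) = (4*148² - 5862) + (-82 - 1*131) = (4*21904 - 5862) + (-82 - 131) = (87616 - 5862) - 213 = 81754 - 213 = 81541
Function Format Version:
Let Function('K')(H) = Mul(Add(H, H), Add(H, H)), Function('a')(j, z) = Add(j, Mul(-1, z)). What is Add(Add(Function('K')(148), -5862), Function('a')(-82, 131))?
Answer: 81541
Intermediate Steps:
Function('K')(H) = Mul(4, Pow(H, 2)) (Function('K')(H) = Mul(Mul(2, H), Mul(2, H)) = Mul(4, Pow(H, 2)))
Add(Add(Function('K')(148), -5862), Function('a')(-82, 131)) = Add(Add(Mul(4, Pow(148, 2)), -5862), Add(-82, Mul(-1, 131))) = Add(Add(Mul(4, 21904), -5862), Add(-82, -131)) = Add(Add(87616, -5862), -213) = Add(81754, -213) = 81541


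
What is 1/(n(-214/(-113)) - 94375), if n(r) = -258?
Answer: -1/94633 ≈ -1.0567e-5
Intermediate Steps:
1/(n(-214/(-113)) - 94375) = 1/(-258 - 94375) = 1/(-94633) = -1/94633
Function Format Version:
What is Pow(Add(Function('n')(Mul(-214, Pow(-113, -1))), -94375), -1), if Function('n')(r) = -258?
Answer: Rational(-1, 94633) ≈ -1.0567e-5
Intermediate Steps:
Pow(Add(Function('n')(Mul(-214, Pow(-113, -1))), -94375), -1) = Pow(Add(-258, -94375), -1) = Pow(-94633, -1) = Rational(-1, 94633)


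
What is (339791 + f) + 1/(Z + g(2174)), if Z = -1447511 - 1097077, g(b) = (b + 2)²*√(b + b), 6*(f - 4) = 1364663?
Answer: 41468991192517704378295/73106756370731028 + 591872*√1087/6092229697560919 ≈ 5.6724e+5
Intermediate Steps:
f = 1364687/6 (f = 4 + (⅙)*1364663 = 4 + 1364663/6 = 1364687/6 ≈ 2.2745e+5)
g(b) = √2*√b*(2 + b)² (g(b) = (2 + b)²*√(2*b) = (2 + b)²*(√2*√b) = √2*√b*(2 + b)²)
Z = -2544588
(339791 + f) + 1/(Z + g(2174)) = (339791 + 1364687/6) + 1/(-2544588 + √2*√2174*(2 + 2174)²) = 3403433/6 + 1/(-2544588 + √2*√2174*2176²) = 3403433/6 + 1/(-2544588 + √2*√2174*4734976) = 3403433/6 + 1/(-2544588 + 9469952*√1087)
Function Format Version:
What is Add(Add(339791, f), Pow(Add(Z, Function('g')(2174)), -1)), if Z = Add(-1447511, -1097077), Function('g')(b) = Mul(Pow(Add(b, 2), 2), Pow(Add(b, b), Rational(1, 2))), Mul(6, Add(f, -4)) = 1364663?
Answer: Add(Rational(41468991192517704378295, 73106756370731028), Mul(Rational(591872, 6092229697560919), Pow(1087, Rational(1, 2)))) ≈ 5.6724e+5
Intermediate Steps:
f = Rational(1364687, 6) (f = Add(4, Mul(Rational(1, 6), 1364663)) = Add(4, Rational(1364663, 6)) = Rational(1364687, 6) ≈ 2.2745e+5)
Function('g')(b) = Mul(Pow(2, Rational(1, 2)), Pow(b, Rational(1, 2)), Pow(Add(2, b), 2)) (Function('g')(b) = Mul(Pow(Add(2, b), 2), Pow(Mul(2, b), Rational(1, 2))) = Mul(Pow(Add(2, b), 2), Mul(Pow(2, Rational(1, 2)), Pow(b, Rational(1, 2)))) = Mul(Pow(2, Rational(1, 2)), Pow(b, Rational(1, 2)), Pow(Add(2, b), 2)))
Z = -2544588
Add(Add(339791, f), Pow(Add(Z, Function('g')(2174)), -1)) = Add(Add(339791, Rational(1364687, 6)), Pow(Add(-2544588, Mul(Pow(2, Rational(1, 2)), Pow(2174, Rational(1, 2)), Pow(Add(2, 2174), 2))), -1)) = Add(Rational(3403433, 6), Pow(Add(-2544588, Mul(Pow(2, Rational(1, 2)), Pow(2174, Rational(1, 2)), Pow(2176, 2))), -1)) = Add(Rational(3403433, 6), Pow(Add(-2544588, Mul(Pow(2, Rational(1, 2)), Pow(2174, Rational(1, 2)), 4734976)), -1)) = Add(Rational(3403433, 6), Pow(Add(-2544588, Mul(9469952, Pow(1087, Rational(1, 2)))), -1))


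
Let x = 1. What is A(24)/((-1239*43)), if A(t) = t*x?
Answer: -8/17759 ≈ -0.00045048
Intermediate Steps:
A(t) = t (A(t) = t*1 = t)
A(24)/((-1239*43)) = 24/((-1239*43)) = 24/(-53277) = 24*(-1/53277) = -8/17759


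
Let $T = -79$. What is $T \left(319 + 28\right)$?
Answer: $-27413$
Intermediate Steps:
$T \left(319 + 28\right) = - 79 \left(319 + 28\right) = \left(-79\right) 347 = -27413$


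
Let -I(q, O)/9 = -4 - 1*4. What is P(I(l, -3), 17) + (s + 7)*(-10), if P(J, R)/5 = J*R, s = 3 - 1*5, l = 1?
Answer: 6070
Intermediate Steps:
s = -2 (s = 3 - 5 = -2)
I(q, O) = 72 (I(q, O) = -9*(-4 - 1*4) = -9*(-4 - 4) = -9*(-8) = 72)
P(J, R) = 5*J*R (P(J, R) = 5*(J*R) = 5*J*R)
P(I(l, -3), 17) + (s + 7)*(-10) = 5*72*17 + (-2 + 7)*(-10) = 6120 + 5*(-10) = 6120 - 50 = 6070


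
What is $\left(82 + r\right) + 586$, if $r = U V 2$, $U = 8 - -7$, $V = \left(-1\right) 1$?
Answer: $638$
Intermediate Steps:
$V = -1$
$U = 15$ ($U = 8 + 7 = 15$)
$r = -30$ ($r = 15 \left(-1\right) 2 = \left(-15\right) 2 = -30$)
$\left(82 + r\right) + 586 = \left(82 - 30\right) + 586 = 52 + 586 = 638$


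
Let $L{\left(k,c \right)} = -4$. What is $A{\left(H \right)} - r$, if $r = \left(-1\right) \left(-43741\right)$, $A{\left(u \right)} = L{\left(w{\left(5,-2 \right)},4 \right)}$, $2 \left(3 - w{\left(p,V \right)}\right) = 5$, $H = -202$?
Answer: $-43745$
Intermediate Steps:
$w{\left(p,V \right)} = \frac{1}{2}$ ($w{\left(p,V \right)} = 3 - \frac{5}{2} = \frac{1}{2}$)
$A{\left(u \right)} = -4$
$r = 43741$
$A{\left(H \right)} - r = -4 - 43741 = -43745$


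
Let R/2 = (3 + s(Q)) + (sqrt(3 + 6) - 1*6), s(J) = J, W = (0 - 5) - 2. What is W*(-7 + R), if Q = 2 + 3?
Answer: -21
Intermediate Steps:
Q = 5
W = -7 (W = -5 - 2 = -7)
R = 10 (R = 2*((3 + 5) + (sqrt(3 + 6) - 1*6)) = 2*(8 + (sqrt(9) - 6)) = 2*(8 + (3 - 6)) = 2*(8 - 3) = 2*5 = 10)
W*(-7 + R) = -7*(-7 + 10) = -7*3 = -21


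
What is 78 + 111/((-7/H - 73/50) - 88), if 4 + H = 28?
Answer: 4133778/53851 ≈ 76.763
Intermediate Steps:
H = 24 (H = -4 + 28 = 24)
78 + 111/((-7/H - 73/50) - 88) = 78 + 111/((-7/24 - 73/50) - 88) = 78 + 111/(-1051/600 - 88) = 78 + 111/(-53851/600) = 78 - 600/53851*111 = 78 - 66600/53851 = 4133778/53851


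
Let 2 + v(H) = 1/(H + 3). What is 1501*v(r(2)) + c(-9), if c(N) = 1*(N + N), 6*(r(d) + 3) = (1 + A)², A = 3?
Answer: -19657/8 ≈ -2457.1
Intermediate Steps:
r(d) = -⅓ (r(d) = -3 + (1 + 3)²/6 = -3 + (⅙)*4² = -3 + (⅙)*16 = -3 + 8/3 = -⅓)
v(H) = -2 + 1/(3 + H) (v(H) = -2 + 1/(H + 3) = -2 + 1/(3 + H))
c(N) = 2*N (c(N) = 1*(2*N) = 2*N)
1501*v(r(2)) + c(-9) = 1501*((-5 - 2*(-⅓))/(3 - ⅓)) + 2*(-9) = 1501*((-5 + ⅔)/(8/3)) - 18 = 1501*((3/8)*(-13/3)) - 18 = 1501*(-13/8) - 18 = -19513/8 - 18 = -19657/8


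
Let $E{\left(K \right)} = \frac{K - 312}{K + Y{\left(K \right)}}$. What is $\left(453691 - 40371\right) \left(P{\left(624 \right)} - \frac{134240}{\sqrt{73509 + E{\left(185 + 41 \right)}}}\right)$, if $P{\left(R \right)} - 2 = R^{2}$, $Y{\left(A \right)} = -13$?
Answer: $160937714960 - \frac{55484076800 \sqrt{3335011503}}{15657331} \approx 1.6073 \cdot 10^{11}$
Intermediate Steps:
$E{\left(K \right)} = \frac{-312 + K}{-13 + K}$ ($E{\left(K \right)} = \frac{K - 312}{K - 13} = \frac{-312 + K}{-13 + K}$)
$P{\left(R \right)} = 2 + R^{2}$
$\left(453691 - 40371\right) \left(P{\left(624 \right)} - \frac{134240}{\sqrt{73509 + E{\left(185 + 41 \right)}}}\right) = \left(453691 - 40371\right) \left(\left(2 + 624^{2}\right) - \frac{134240}{\sqrt{73509 + \frac{-312 + \left(185 + 41\right)}{-13 + \left(185 + 41\right)}}}\right) = 413320 \left(\left(2 + 389376\right) - \frac{134240}{\sqrt{73509 + \frac{-312 + 226}{-13 + 226}}}\right) = 413320 \left(389378 - \frac{134240}{\sqrt{73509 + \frac{1}{213} \left(-86\right)}}\right) = 413320 \left(389378 - \frac{134240}{\sqrt{73509 - \frac{86}{213}}}\right) = 413320 \left(389378 - \frac{134240}{\sqrt{\frac{15657331}{213}}}\right) = 413320 \left(389378 - \frac{134240}{\frac{1}{213} \sqrt{3335011503}}\right) = 413320 \left(389378 - 134240 \frac{\sqrt{3335011503}}{15657331}\right) = 413320 \left(389378 - \frac{134240 \sqrt{3335011503}}{15657331}\right) = 160937714960 - \frac{55484076800 \sqrt{3335011503}}{15657331}$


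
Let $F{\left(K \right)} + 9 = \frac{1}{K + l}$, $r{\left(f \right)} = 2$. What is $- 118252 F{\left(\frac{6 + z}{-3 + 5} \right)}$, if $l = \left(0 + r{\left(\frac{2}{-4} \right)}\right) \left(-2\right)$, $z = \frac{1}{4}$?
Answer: $\frac{8395892}{7} \approx 1.1994 \cdot 10^{6}$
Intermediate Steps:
$z = \frac{1}{4} \approx 0.25$
$l = -4$ ($l = \left(0 + 2\right) \left(-2\right) = 2 \left(-2\right) = -4$)
$F{\left(K \right)} = -9 + \frac{1}{-4 + K}$ ($F{\left(K \right)} = -9 + \frac{1}{K - 4} = -9 + \frac{1}{-4 + K}$)
$- 118252 F{\left(\frac{6 + z}{-3 + 5} \right)} = - 118252 \frac{37 - 9 \frac{6 + \frac{1}{4}}{-3 + 5}}{-4 + \frac{6 + \frac{1}{4}}{-3 + 5}} = - 118252 \frac{37 - 9 \frac{25}{4 \cdot 2}}{-4 + \frac{25}{4 \cdot 2}} = - 118252 \frac{37 - 9 \cdot \frac{25}{4} \cdot \frac{1}{2}}{-4 + \frac{25}{4} \cdot \frac{1}{2}} = - 118252 \frac{37 - \frac{225}{8}}{-4 + \frac{25}{8}} = - 118252 \frac{37 - \frac{225}{8}}{- \frac{7}{8}} = - 118252 \left(\left(- \frac{8}{7}\right) \frac{71}{8}\right) = \left(-118252\right) \left(- \frac{71}{7}\right) = \frac{8395892}{7}$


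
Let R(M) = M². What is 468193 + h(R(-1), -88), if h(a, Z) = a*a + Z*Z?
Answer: 475938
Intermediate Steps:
h(a, Z) = Z² + a² (h(a, Z) = a² + Z² = Z² + a²)
468193 + h(R(-1), -88) = 468193 + ((-88)² + ((-1)²)²) = 468193 + (7744 + 1²) = 468193 + (7744 + 1) = 468193 + 7745 = 475938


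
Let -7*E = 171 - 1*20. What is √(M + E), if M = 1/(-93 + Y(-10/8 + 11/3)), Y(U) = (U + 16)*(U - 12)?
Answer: I*√1592098116385/271649 ≈ 4.6449*I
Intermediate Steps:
E = -151/7 (E = -(171 - 1*20)/7 = -(171 - 20)/7 = -⅐*151 = -151/7 ≈ -21.571)
Y(U) = (-12 + U)*(16 + U) (Y(U) = (16 + U)*(-12 + U) = (-12 + U)*(16 + U))
M = -144/38807 (M = 1/(-93 + (-192 + (-10/8 + 11/3)² + 4*(-10/8 + 11/3))) = 1/(-93 + (-192 + (-10*⅛ + 11*(⅓))² + 4*(-10*⅛ + 11*(⅓)))) = 1/(-93 + (-192 + (-5/4 + 11/3)² + 4*(-5/4 + 11/3))) = 1/(-93 + (-192 + (29/12)² + 4*(29/12))) = 1/(-93 + (-192 + 841/144 + 29/3)) = 1/(-93 - 25415/144) = 1/(-38807/144) = -144/38807 ≈ -0.0037107)
√(M + E) = √(-144/38807 - 151/7) = √(-5860865/271649) = I*√1592098116385/271649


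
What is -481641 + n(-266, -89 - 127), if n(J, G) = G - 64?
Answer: -481921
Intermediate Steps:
n(J, G) = -64 + G
-481641 + n(-266, -89 - 127) = -481641 + (-64 + (-89 - 127)) = -481641 + (-64 - 216) = -481641 - 280 = -481921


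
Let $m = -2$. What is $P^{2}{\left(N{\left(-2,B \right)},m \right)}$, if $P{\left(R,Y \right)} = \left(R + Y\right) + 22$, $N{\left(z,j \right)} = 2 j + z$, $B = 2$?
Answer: $484$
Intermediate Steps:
$N{\left(z,j \right)} = z + 2 j$
$P{\left(R,Y \right)} = 22 + R + Y$
$P^{2}{\left(N{\left(-2,B \right)},m \right)} = \left(22 + \left(-2 + 2 \cdot 2\right) - 2\right)^{2} = \left(22 + \left(-2 + 4\right) - 2\right)^{2} = \left(22 + 2 - 2\right)^{2} = 22^{2} = 484$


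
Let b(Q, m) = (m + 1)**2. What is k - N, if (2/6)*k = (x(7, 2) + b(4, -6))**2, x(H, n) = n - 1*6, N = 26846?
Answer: -25523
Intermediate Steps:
b(Q, m) = (1 + m)**2
x(H, n) = -6 + n (x(H, n) = n - 6 = -6 + n)
k = 1323 (k = 3*((-6 + 2) + (1 - 6)**2)**2 = 3*(-4 + (-5)**2)**2 = 3*(-4 + 25)**2 = 3*21**2 = 3*441 = 1323)
k - N = 1323 - 1*26846 = 1323 - 26846 = -25523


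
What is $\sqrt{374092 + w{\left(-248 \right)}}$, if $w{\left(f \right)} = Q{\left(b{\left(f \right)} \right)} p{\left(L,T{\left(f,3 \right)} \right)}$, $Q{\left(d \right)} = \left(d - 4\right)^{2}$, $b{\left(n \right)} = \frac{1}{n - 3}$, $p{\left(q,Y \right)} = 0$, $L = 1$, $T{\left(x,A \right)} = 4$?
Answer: $2 \sqrt{93523} \approx 611.63$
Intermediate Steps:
$b{\left(n \right)} = \frac{1}{-3 + n}$
$Q{\left(d \right)} = \left(-4 + d\right)^{2}$
$w{\left(f \right)} = 0$ ($w{\left(f \right)} = \left(-4 + \frac{1}{-3 + f}\right)^{2} \cdot 0 = 0$)
$\sqrt{374092 + w{\left(-248 \right)}} = \sqrt{374092 + 0} = \sqrt{374092} = 2 \sqrt{93523}$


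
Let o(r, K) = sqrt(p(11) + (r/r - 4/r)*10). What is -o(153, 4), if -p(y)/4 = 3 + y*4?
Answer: -I*sqrt(463658)/51 ≈ -13.351*I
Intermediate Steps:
p(y) = -12 - 16*y (p(y) = -4*(3 + y*4) = -4*(3 + 4*y) = -12 - 16*y)
o(r, K) = sqrt(-178 - 40/r) (o(r, K) = sqrt((-12 - 16*11) + (r/r - 4/r)*10) = sqrt((-12 - 176) + (1 - 4/r)*10) = sqrt(-188 + (10 - 40/r)) = sqrt(-178 - 40/r))
-o(153, 4) = -sqrt(-178 - 40/153) = -sqrt(-27274/153) = -I*sqrt(463658)/51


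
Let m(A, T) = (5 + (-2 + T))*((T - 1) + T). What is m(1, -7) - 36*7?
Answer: -192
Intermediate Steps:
m(A, T) = (-1 + 2*T)*(3 + T) (m(A, T) = (3 + T)*((-1 + T) + T) = (3 + T)*(-1 + 2*T) = (-1 + 2*T)*(3 + T))
m(1, -7) - 36*7 = (-3 + 2*(-7)² + 5*(-7)) - 36*7 = (-3 + 2*49 - 35) - 252 = (-3 + 98 - 35) - 252 = 60 - 252 = -192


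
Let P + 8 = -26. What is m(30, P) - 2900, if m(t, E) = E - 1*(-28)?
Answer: -2906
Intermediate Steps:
P = -34 (P = -8 - 26 = -34)
m(t, E) = 28 + E (m(t, E) = E + 28 = 28 + E)
m(30, P) - 2900 = (28 - 34) - 2900 = -6 - 2900 = -2906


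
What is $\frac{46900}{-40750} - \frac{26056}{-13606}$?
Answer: $\frac{4236606}{5544445} \approx 0.76412$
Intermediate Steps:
$\frac{46900}{-40750} - \frac{26056}{-13606} = 46900 \left(- \frac{1}{40750}\right) - - \frac{13028}{6803} = - \frac{938}{815} + \frac{13028}{6803} = \frac{4236606}{5544445}$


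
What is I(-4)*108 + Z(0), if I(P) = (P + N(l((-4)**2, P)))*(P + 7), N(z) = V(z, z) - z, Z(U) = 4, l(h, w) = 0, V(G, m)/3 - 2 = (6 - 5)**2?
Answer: 1624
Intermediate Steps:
V(G, m) = 9 (V(G, m) = 6 + 3*(6 - 5)**2 = 6 + 3*1**2 = 6 + 3*1 = 6 + 3 = 9)
N(z) = 9 - z
I(P) = (7 + P)*(9 + P) (I(P) = (P + (9 - 1*0))*(P + 7) = (P + (9 + 0))*(7 + P) = (P + 9)*(7 + P) = (9 + P)*(7 + P) = (7 + P)*(9 + P))
I(-4)*108 + Z(0) = (63 + (-4)**2 + 16*(-4))*108 + 4 = (63 + 16 - 64)*108 + 4 = 15*108 + 4 = 1620 + 4 = 1624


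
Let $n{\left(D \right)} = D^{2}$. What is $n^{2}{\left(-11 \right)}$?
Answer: $14641$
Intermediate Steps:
$n^{2}{\left(-11 \right)} = \left(\left(-11\right)^{2}\right)^{2} = 121^{2} = 14641$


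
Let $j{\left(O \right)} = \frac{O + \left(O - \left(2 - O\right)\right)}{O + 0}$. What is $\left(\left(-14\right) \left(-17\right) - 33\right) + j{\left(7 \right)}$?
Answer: $\frac{1454}{7} \approx 207.71$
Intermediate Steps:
$j{\left(O \right)} = \frac{-2 + 3 O}{O}$ ($j{\left(O \right)} = \frac{O + \left(O + \left(-2 + O\right)\right)}{O} = \frac{O + \left(-2 + 2 O\right)}{O} = \frac{-2 + 3 O}{O}$)
$\left(\left(-14\right) \left(-17\right) - 33\right) + j{\left(7 \right)} = \left(\left(-14\right) \left(-17\right) - 33\right) + \left(3 - \frac{2}{7}\right) = \left(238 - 33\right) + \left(3 - \frac{2}{7}\right) = 205 + \left(3 - \frac{2}{7}\right) = 205 + \frac{19}{7} = \frac{1454}{7}$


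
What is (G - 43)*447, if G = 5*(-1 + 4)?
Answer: -12516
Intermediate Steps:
G = 15 (G = 5*3 = 15)
(G - 43)*447 = (15 - 43)*447 = -28*447 = -12516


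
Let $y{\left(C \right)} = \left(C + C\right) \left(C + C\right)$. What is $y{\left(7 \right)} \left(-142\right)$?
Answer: $-27832$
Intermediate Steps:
$y{\left(C \right)} = 4 C^{2}$ ($y{\left(C \right)} = 2 C 2 C = 4 C^{2}$)
$y{\left(7 \right)} \left(-142\right) = 4 \cdot 7^{2} \left(-142\right) = 4 \cdot 49 \left(-142\right) = 196 \left(-142\right) = -27832$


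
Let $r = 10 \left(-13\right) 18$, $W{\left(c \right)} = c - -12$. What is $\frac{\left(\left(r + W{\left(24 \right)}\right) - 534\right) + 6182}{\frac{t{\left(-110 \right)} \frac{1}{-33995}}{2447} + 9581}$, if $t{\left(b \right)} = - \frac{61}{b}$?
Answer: $\frac{30599051797600}{87670309591089} \approx 0.34902$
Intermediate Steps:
$W{\left(c \right)} = 12 + c$ ($W{\left(c \right)} = c + 12 = 12 + c$)
$r = -2340$ ($r = \left(-130\right) 18 = -2340$)
$\frac{\left(\left(r + W{\left(24 \right)}\right) - 534\right) + 6182}{\frac{t{\left(-110 \right)} \frac{1}{-33995}}{2447} + 9581} = \frac{\left(\left(-2340 + \left(12 + 24\right)\right) - 534\right) + 6182}{\frac{- \frac{61}{-110} \frac{1}{-33995}}{2447} + 9581} = \frac{\left(\left(-2340 + 36\right) - 534\right) + 6182}{\left(-61\right) \left(- \frac{1}{110}\right) \left(- \frac{1}{33995}\right) \frac{1}{2447} + 9581} = \frac{\left(-2304 - 534\right) + 6182}{\frac{61}{110} \left(- \frac{1}{33995}\right) \frac{1}{2447} + 9581} = \frac{-2838 + 6182}{\left(- \frac{61}{3739450}\right) \frac{1}{2447} + 9581} = \frac{3344}{- \frac{61}{9150434150} + 9581} = \frac{3344}{\frac{87670309591089}{9150434150}} = 3344 \cdot \frac{9150434150}{87670309591089} = \frac{30599051797600}{87670309591089}$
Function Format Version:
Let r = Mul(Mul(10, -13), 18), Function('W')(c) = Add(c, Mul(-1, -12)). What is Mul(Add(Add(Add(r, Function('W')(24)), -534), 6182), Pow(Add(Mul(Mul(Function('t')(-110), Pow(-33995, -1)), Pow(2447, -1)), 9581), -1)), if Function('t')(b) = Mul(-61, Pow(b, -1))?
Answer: Rational(30599051797600, 87670309591089) ≈ 0.34902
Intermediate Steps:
Function('W')(c) = Add(12, c) (Function('W')(c) = Add(c, 12) = Add(12, c))
r = -2340 (r = Mul(-130, 18) = -2340)
Mul(Add(Add(Add(r, Function('W')(24)), -534), 6182), Pow(Add(Mul(Mul(Function('t')(-110), Pow(-33995, -1)), Pow(2447, -1)), 9581), -1)) = Mul(Add(Add(Add(-2340, Add(12, 24)), -534), 6182), Pow(Add(Mul(Mul(Mul(-61, Pow(-110, -1)), Pow(-33995, -1)), Pow(2447, -1)), 9581), -1)) = Mul(Add(Add(Add(-2340, 36), -534), 6182), Pow(Add(Mul(Mul(Mul(-61, Rational(-1, 110)), Rational(-1, 33995)), Rational(1, 2447)), 9581), -1)) = Mul(Add(Add(-2304, -534), 6182), Pow(Add(Mul(Mul(Rational(61, 110), Rational(-1, 33995)), Rational(1, 2447)), 9581), -1)) = Mul(Add(-2838, 6182), Pow(Add(Mul(Rational(-61, 3739450), Rational(1, 2447)), 9581), -1)) = Mul(3344, Pow(Add(Rational(-61, 9150434150), 9581), -1)) = Mul(3344, Pow(Rational(87670309591089, 9150434150), -1)) = Mul(3344, Rational(9150434150, 87670309591089)) = Rational(30599051797600, 87670309591089)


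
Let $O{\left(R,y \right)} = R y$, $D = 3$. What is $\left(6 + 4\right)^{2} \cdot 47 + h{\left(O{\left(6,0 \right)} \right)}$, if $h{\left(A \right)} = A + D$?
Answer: $4703$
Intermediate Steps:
$h{\left(A \right)} = 3 + A$ ($h{\left(A \right)} = A + 3 = 3 + A$)
$\left(6 + 4\right)^{2} \cdot 47 + h{\left(O{\left(6,0 \right)} \right)} = \left(6 + 4\right)^{2} \cdot 47 + \left(3 + 6 \cdot 0\right) = 10^{2} \cdot 47 + \left(3 + 0\right) = 100 \cdot 47 + 3 = 4700 + 3 = 4703$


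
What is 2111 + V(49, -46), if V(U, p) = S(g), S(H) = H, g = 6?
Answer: 2117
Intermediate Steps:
V(U, p) = 6
2111 + V(49, -46) = 2111 + 6 = 2117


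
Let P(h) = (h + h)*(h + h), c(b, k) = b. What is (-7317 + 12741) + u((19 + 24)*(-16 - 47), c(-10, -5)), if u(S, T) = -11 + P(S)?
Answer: 29360137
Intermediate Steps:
P(h) = 4*h² (P(h) = (2*h)*(2*h) = 4*h²)
u(S, T) = -11 + 4*S²
(-7317 + 12741) + u((19 + 24)*(-16 - 47), c(-10, -5)) = (-7317 + 12741) + (-11 + 4*((19 + 24)*(-16 - 47))²) = 5424 + (-11 + 4*(43*(-63))²) = 5424 + (-11 + 4*(-2709)²) = 5424 + (-11 + 4*7338681) = 5424 + (-11 + 29354724) = 5424 + 29354713 = 29360137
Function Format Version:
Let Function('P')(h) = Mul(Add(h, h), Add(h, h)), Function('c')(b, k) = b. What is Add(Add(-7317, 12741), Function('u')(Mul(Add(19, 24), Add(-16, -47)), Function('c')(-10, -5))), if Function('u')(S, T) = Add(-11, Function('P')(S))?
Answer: 29360137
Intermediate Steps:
Function('P')(h) = Mul(4, Pow(h, 2)) (Function('P')(h) = Mul(Mul(2, h), Mul(2, h)) = Mul(4, Pow(h, 2)))
Function('u')(S, T) = Add(-11, Mul(4, Pow(S, 2)))
Add(Add(-7317, 12741), Function('u')(Mul(Add(19, 24), Add(-16, -47)), Function('c')(-10, -5))) = Add(Add(-7317, 12741), Add(-11, Mul(4, Pow(Mul(Add(19, 24), Add(-16, -47)), 2)))) = Add(5424, Add(-11, Mul(4, Pow(Mul(43, -63), 2)))) = Add(5424, Add(-11, Mul(4, Pow(-2709, 2)))) = Add(5424, Add(-11, Mul(4, 7338681))) = Add(5424, Add(-11, 29354724)) = Add(5424, 29354713) = 29360137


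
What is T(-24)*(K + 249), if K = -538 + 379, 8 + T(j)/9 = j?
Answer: -25920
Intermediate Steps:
T(j) = -72 + 9*j
K = -159
T(-24)*(K + 249) = (-72 + 9*(-24))*(-159 + 249) = (-72 - 216)*90 = -288*90 = -25920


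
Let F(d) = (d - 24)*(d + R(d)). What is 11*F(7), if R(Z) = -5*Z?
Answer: 5236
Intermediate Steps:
F(d) = -4*d*(-24 + d) (F(d) = (d - 24)*(d - 5*d) = (-24 + d)*(-4*d) = -4*d*(-24 + d))
11*F(7) = 11*(4*7*(24 - 1*7)) = 11*(4*7*(24 - 7)) = 11*(4*7*17) = 11*476 = 5236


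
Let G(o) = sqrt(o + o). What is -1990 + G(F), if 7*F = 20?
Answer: -1990 + 2*sqrt(70)/7 ≈ -1987.6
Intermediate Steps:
F = 20/7 (F = (1/7)*20 = 20/7 ≈ 2.8571)
G(o) = sqrt(2)*sqrt(o) (G(o) = sqrt(2*o) = sqrt(2)*sqrt(o))
-1990 + G(F) = -1990 + sqrt(2)*sqrt(20/7) = -1990 + sqrt(2)*(2*sqrt(35)/7) = -1990 + 2*sqrt(70)/7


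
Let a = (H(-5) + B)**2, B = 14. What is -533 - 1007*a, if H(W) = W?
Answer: -82100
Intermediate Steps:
a = 81 (a = (-5 + 14)**2 = 9**2 = 81)
-533 - 1007*a = -533 - 1007*81 = -533 - 81567 = -82100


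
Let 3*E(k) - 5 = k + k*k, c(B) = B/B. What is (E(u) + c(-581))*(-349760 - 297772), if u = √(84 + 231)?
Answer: -69717612 - 647532*√35 ≈ -7.3548e+7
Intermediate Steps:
c(B) = 1
u = 3*√35 (u = √315 = 3*√35 ≈ 17.748)
E(k) = 5/3 + k/3 + k²/3 (E(k) = 5/3 + (k + k*k)/3 = 5/3 + (k + k²)/3 = 5/3 + (k/3 + k²/3) = 5/3 + k/3 + k²/3)
(E(u) + c(-581))*(-349760 - 297772) = ((5/3 + (3*√35)/3 + (3*√35)²/3) + 1)*(-349760 - 297772) = ((5/3 + √35 + (⅓)*315) + 1)*(-647532) = ((5/3 + √35 + 105) + 1)*(-647532) = ((320/3 + √35) + 1)*(-647532) = (323/3 + √35)*(-647532) = -69717612 - 647532*√35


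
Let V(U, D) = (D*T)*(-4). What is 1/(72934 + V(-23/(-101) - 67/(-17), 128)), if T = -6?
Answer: 1/76006 ≈ 1.3157e-5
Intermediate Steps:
V(U, D) = 24*D (V(U, D) = (D*(-6))*(-4) = -6*D*(-4) = 24*D)
1/(72934 + V(-23/(-101) - 67/(-17), 128)) = 1/(72934 + 24*128) = 1/(72934 + 3072) = 1/76006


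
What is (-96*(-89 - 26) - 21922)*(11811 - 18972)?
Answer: 77926002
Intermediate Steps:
(-96*(-89 - 26) - 21922)*(11811 - 18972) = (-96*(-115) - 21922)*(-7161) = (11040 - 21922)*(-7161) = -10882*(-7161) = 77926002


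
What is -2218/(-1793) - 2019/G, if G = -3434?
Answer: 11236679/6157162 ≈ 1.8250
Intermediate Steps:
-2218/(-1793) - 2019/G = -2218/(-1793) - 2019/(-3434) = -2218*(-1/1793) - 2019*(-1/3434) = 2218/1793 + 2019/3434 = 11236679/6157162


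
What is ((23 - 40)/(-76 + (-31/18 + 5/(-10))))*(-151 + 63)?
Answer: -153/8 ≈ -19.125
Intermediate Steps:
((23 - 40)/(-76 + (-31/18 + 5/(-10))))*(-151 + 63) = -17/(-76 + (-31*1/18 + 5*(-1/10)))*(-88) = -17/(-76 + (-31/18 - 1/2))*(-88) = -17/(-76 - 20/9)*(-88) = -17/(-704/9)*(-88) = -17*(-9/704)*(-88) = (153/704)*(-88) = -153/8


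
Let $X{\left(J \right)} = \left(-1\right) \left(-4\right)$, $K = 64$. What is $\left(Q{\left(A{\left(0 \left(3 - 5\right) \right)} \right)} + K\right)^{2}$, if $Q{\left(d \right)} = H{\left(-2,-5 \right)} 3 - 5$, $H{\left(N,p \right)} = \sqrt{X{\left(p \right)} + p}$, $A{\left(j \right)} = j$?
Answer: $3472 + 354 i \approx 3472.0 + 354.0 i$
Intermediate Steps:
$X{\left(J \right)} = 4$
$H{\left(N,p \right)} = \sqrt{4 + p}$
$Q{\left(d \right)} = -5 + 3 i$ ($Q{\left(d \right)} = \sqrt{4 - 5} \cdot 3 - 5 = \sqrt{-1} \cdot 3 - 5 = i 3 - 5 = 3 i - 5 = -5 + 3 i$)
$\left(Q{\left(A{\left(0 \left(3 - 5\right) \right)} \right)} + K\right)^{2} = \left(\left(-5 + 3 i\right) + 64\right)^{2} = \left(59 + 3 i\right)^{2}$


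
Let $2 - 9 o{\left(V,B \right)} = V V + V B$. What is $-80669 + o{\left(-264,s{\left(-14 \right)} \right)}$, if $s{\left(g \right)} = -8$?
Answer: $- \frac{797827}{9} \approx -88648.0$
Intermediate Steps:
$o{\left(V,B \right)} = \frac{2}{9} - \frac{V^{2}}{9} - \frac{B V}{9}$ ($o{\left(V,B \right)} = \frac{2}{9} - \frac{V V + V B}{9} = \frac{2}{9} - \frac{V^{2} + B V}{9} = \frac{2}{9} - \left(\frac{V^{2}}{9} + \frac{B V}{9}\right) = \frac{2}{9} - \frac{V^{2}}{9} - \frac{B V}{9}$)
$-80669 + o{\left(-264,s{\left(-14 \right)} \right)} = -80669 - \left(- \frac{2}{9} + 7744 + \frac{704}{3}\right) = -80669 - \frac{71806}{9} = - \frac{797827}{9}$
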